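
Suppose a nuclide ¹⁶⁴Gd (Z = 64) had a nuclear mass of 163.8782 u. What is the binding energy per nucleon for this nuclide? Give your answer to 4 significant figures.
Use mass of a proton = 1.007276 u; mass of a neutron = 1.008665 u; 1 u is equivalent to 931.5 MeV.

8.258 MeV/nucleon

The nucleus contains 64 protons and 164 − 64 = 100 neutrons.
Total constituent mass: 64 × 1.007276 + 100 × 1.008665 = 165.332164 u
The mass defect is 165.332164 − 163.8782 = 1.453964 u.
Converting to energy: 1.453964 u × 931.5 MeV/u = 1354.37 MeV
Per nucleon: 1354.37 / 164 = 8.258 MeV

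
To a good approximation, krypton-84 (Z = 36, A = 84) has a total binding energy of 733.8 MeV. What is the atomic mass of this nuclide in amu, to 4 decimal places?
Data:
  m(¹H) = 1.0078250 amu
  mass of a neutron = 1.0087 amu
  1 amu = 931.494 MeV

83.9115 amu

Mass defect = 733.8 MeV / (931.494 MeV/amu) = 0.787767 amu
Constituent mass = 36(1.0078250) + 48(1.0087) = 84.6993000 amu
Atomic mass = 84.6993000 − 0.787767 = 83.9115330 amu ≈ 83.9115 amu (to 4 decimal places)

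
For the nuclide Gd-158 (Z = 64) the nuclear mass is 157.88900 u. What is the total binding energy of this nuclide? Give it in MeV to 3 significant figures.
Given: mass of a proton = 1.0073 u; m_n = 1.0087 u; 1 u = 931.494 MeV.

With 64 protons and 94 neutrons (A = 158):
Σm = 64·m_p + 94·m_n = 64.4672 + 94.8178 = 159.2850 u
The mass defect is 159.2850 − 157.88900 = 1.39600 u.
Converting to energy: 1.39600 u × 931.494 MeV/u = 1300.37 MeV

1300 MeV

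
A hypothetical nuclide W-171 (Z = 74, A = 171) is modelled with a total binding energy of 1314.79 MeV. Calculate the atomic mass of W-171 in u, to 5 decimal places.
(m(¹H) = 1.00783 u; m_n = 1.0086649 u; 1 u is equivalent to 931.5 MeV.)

171.00844 u

Mass defect = 1314.79 MeV / (931.5 MeV/u) = 1.4114761 u
Constituent mass = 74(1.00783) + 97(1.0086649) = 172.4199153 u
Atomic mass = 172.4199153 − 1.4114761 = 171.0084392 u ≈ 171.00844 u (to 5 decimal places)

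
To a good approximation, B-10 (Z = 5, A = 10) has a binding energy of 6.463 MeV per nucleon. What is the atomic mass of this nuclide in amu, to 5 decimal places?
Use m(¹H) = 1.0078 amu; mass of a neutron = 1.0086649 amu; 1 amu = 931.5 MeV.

10.01294 amu

Total binding energy = 10 × 6.463 = 64.630 MeV
Mass defect = 64.630 MeV / (931.5 MeV/amu) = 0.0693827 amu
Constituent mass = 5(1.0078) + 5(1.0086649) = 10.0823245 amu
Atomic mass = 10.0823245 − 0.0693827 = 10.0129418 amu ≈ 10.01294 amu (to 5 decimal places)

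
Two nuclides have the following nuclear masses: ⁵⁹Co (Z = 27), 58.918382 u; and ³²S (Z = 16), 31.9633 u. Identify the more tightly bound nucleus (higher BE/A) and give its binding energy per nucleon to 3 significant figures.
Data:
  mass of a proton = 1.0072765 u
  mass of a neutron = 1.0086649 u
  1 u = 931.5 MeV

⁵⁹Co: Σm = 27(1.0072765) + 32(1.0086649) = 59.4737423 u; Δm = 0.5553603 u; E_B = 517.32 MeV; E_B/A = 8.768 MeV
³²S: Σm = 16(1.0072765) + 16(1.0086649) = 32.2550624 u; Δm = 0.2917624 u; E_B = 271.78 MeV; E_B/A = 8.493 MeV
⁵⁹Co has the higher binding energy per nucleon, so it is the more tightly bound nucleus.

⁵⁹Co; 8.77 MeV/nucleon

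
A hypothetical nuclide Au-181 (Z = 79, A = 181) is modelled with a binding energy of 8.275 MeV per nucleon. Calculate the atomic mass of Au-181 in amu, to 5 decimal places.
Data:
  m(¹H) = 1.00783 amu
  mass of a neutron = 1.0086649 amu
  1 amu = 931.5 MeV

Total binding energy = 181 × 8.275 = 1497.775 MeV
Mass defect = 1497.775 MeV / (931.5 MeV/amu) = 1.6079173 amu
Constituent mass = 79(1.00783) + 102(1.0086649) = 182.5023898 amu
Atomic mass = 182.5023898 − 1.6079173 = 180.8944725 amu ≈ 180.89447 amu (to 5 decimal places)

180.89447 amu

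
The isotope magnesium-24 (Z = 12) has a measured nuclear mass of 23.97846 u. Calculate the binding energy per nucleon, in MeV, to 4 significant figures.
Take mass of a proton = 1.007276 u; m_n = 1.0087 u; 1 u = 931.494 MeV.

Σm = 12·m_p + 12·m_n = 12.087312 + 12.1044 = 24.191712 u
Mass defect Δm = 24.191712 − 23.97846 = 0.213252 u
Converting to energy: 0.213252 u × 931.494 MeV/u = 198.643 MeV
Per nucleon: 198.643 / 24 = 8.277 MeV

8.277 MeV/nucleon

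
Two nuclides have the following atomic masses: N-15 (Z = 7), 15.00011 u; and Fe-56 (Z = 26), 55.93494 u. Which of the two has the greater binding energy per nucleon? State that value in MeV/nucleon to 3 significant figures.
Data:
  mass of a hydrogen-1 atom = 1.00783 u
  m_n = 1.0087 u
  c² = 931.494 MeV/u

Fe-56; 8.81 MeV/nucleon

N-15: Σm = 7(1.00783) + 8(1.0087) = 15.12441 u; Δm = 0.12430 u; E_B = 115.78 MeV; E_B/A = 7.719 MeV
Fe-56: Σm = 26(1.00783) + 30(1.0087) = 56.46458 u; Δm = 0.52964 u; E_B = 493.36 MeV; E_B/A = 8.810 MeV
Fe-56 has the higher binding energy per nucleon, so it is the more tightly bound nucleus.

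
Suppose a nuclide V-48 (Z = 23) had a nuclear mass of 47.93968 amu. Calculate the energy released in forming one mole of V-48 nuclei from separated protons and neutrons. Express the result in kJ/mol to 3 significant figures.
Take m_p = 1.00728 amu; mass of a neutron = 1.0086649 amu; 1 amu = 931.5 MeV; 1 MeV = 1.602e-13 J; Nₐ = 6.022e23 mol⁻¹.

3.99e+10 kJ/mol

With 23 protons and 25 neutrons (A = 48):
Σm = 23·m_p + 25·m_n = 23.16744 + 25.2166225 = 48.3840625 amu
Mass defect Δm = 48.3840625 − 47.93968 = 0.4443825 amu
E_B = 0.4443825 × 931.5 = 413.942 MeV
Per nucleus in joules: 413.942 MeV × 1.602e-13 J/MeV = 6.6314e-11 J
Per mole: 6.6314e-11 J × 6.022e23 mol⁻¹ = 3.9934e+13 J/mol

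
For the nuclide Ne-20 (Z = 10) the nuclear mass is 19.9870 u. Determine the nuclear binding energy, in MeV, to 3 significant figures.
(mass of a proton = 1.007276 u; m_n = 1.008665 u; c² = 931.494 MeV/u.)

Σm = 10·m_p + 10·m_n = 10.072760 + 10.086650 = 20.159410 u
Mass defect Δm = 20.159410 − 19.9870 = 0.172410 u
Converting to energy: 0.172410 u × 931.494 MeV/u = 160.599 MeV

161 MeV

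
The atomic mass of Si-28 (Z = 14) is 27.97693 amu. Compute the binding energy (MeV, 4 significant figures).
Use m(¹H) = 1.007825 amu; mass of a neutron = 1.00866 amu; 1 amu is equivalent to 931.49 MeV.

236.5 MeV

The nucleus contains 14 protons and 28 − 14 = 14 neutrons.
Total constituent mass: 14 × 1.007825 + 14 × 1.00866 = 28.230790 amu
Δm = 28.230790 − 27.97693 = 0.253860 amu
Binding energy = Δm·c² = 0.253860 × 931.49 MeV/amu = 236.468 MeV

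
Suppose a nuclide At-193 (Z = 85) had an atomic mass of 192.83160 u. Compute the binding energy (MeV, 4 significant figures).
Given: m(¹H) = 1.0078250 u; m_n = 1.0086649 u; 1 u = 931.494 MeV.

1648 MeV

The nucleus contains 85 protons and 193 − 85 = 108 neutrons.
Mass of separated nucleons = 85(1.0078250) + 108(1.0086649) = 85.6651250 + 108.9358092 = 194.6009342 u
Δm = 194.6009342 − 192.83160 = 1.7693342 u
Binding energy = Δm·c² = 1.7693342 × 931.494 MeV/u = 1648.12 MeV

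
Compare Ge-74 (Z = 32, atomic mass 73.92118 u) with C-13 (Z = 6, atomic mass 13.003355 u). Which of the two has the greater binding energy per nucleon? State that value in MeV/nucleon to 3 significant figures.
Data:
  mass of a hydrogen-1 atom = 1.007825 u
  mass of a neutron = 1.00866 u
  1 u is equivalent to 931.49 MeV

Ge-74; 8.72 MeV/nucleon

Ge-74: Σm = 32(1.007825) + 42(1.00866) = 74.614120 u; Δm = 0.692940 u; E_B = 645.47 MeV; E_B/A = 8.723 MeV
C-13: Σm = 6(1.007825) + 7(1.00866) = 13.107570 u; Δm = 0.104215 u; E_B = 97.075 MeV; E_B/A = 7.467 MeV
Ge-74 has the higher binding energy per nucleon, so it is the more tightly bound nucleus.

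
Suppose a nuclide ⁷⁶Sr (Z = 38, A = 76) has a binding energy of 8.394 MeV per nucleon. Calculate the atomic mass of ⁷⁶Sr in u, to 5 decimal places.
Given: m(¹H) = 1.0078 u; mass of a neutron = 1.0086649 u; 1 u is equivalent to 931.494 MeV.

75.94081 u

Total binding energy = 76 × 8.394 = 637.944 MeV
Mass defect = 637.944 MeV / (931.494 MeV/u) = 0.6848611 u
Constituent mass = 38(1.0078) + 38(1.0086649) = 76.6256662 u
Atomic mass = 76.6256662 − 0.6848611 = 75.9408051 u ≈ 75.94081 u (to 5 decimal places)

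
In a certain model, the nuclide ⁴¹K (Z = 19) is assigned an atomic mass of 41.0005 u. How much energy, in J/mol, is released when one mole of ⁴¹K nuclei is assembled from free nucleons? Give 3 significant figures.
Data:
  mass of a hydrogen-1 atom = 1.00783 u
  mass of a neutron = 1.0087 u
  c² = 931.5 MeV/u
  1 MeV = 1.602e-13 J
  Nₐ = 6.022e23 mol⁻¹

3.05e+13 J/mol

The nucleus contains 19 protons and 41 − 19 = 22 neutrons.
Total constituent mass: 19 × 1.00783 + 22 × 1.0087 = 41.34017 u
Mass defect Δm = 41.34017 − 41.0005 = 0.33967 u
E_B = 0.33967 × 931.5 = 316.403 MeV
Per nucleus in joules: 316.403 MeV × 1.602e-13 J/MeV = 5.0688e-11 J
Per mole: 5.0688e-11 J × 6.022e23 mol⁻¹ = 3.0524e+13 J/mol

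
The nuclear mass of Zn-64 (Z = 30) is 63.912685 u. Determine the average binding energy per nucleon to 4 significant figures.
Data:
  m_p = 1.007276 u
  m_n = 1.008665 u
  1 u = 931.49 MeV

Total constituent mass: 30 × 1.007276 + 34 × 1.008665 = 64.512890 u
Δm = 64.512890 − 63.912685 = 0.600205 u
Converting to energy: 0.600205 u × 931.49 MeV/u = 559.085 MeV
Dividing by A = 64 gives 8.736 MeV per nucleon.

8.736 MeV/nucleon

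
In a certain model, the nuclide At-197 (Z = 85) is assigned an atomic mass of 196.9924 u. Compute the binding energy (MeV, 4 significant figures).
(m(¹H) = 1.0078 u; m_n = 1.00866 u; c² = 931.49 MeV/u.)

1528 MeV

Z = 85, so N = A − Z = 197 − 85 = 112.
Mass of separated nucleons = 85(1.0078) + 112(1.00866) = 85.6630 + 112.96992 = 198.63292 u
Mass defect Δm = 198.63292 − 196.9924 = 1.64052 u
E_B = 1.64052 × 931.49 = 1528.13 MeV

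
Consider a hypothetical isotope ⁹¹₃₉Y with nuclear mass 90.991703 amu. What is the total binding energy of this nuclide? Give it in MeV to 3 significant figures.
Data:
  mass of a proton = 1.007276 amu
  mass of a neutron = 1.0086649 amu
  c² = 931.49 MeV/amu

The nucleus contains 39 protons and 91 − 39 = 52 neutrons.
Σm = 39·m_p + 52·m_n = 39.283764 + 52.4505748 = 91.7343388 amu
Δm = 91.7343388 − 90.991703 = 0.7426358 amu
Converting to energy: 0.7426358 amu × 931.49 MeV/amu = 691.758 MeV

692 MeV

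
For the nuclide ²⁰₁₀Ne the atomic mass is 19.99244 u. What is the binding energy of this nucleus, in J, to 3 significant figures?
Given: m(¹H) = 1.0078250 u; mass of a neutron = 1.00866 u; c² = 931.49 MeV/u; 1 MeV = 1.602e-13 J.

Mass of separated nucleons = 10(1.0078250) + 10(1.00866) = 10.0782500 + 10.08660 = 20.1648500 u
The mass defect is 20.1648500 − 19.99244 = 0.1724100 u.
Binding energy = Δm·c² = 0.1724100 × 931.49 MeV/u = 160.598 MeV
In joules: 160.598 MeV × 1.602e-13 J/MeV = 2.5728e-11 J

2.57e-11 J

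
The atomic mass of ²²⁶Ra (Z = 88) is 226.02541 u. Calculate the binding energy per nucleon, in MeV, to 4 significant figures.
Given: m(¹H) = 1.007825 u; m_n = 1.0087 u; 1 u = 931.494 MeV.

With 88 protons and 138 neutrons (A = 226):
Total constituent mass: 88 × 1.007825 + 138 × 1.0087 = 227.889200 u
Δm = 227.889200 − 226.02541 = 1.863790 u
Binding energy = Δm·c² = 1.863790 × 931.494 MeV/u = 1736.11 MeV
BE/A = 1736.11 MeV / 226 = 7.682 MeV/nucleon

7.682 MeV/nucleon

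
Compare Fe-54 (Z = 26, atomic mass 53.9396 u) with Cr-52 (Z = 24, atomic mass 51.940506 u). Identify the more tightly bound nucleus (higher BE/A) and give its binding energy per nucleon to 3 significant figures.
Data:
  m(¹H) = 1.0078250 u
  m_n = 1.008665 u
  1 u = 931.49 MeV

Cr-52; 8.78 MeV/nucleon

Fe-54: Σm = 26(1.0078250) + 28(1.008665) = 54.4460700 u; Δm = 0.5064700 u; E_B = 471.772 MeV; E_B/A = 8.737 MeV
Cr-52: Σm = 24(1.0078250) + 28(1.008665) = 52.4304200 u; Δm = 0.4899140 u; E_B = 456.35 MeV; E_B/A = 8.776 MeV
Cr-52 has the higher binding energy per nucleon, so it is the more tightly bound nucleus.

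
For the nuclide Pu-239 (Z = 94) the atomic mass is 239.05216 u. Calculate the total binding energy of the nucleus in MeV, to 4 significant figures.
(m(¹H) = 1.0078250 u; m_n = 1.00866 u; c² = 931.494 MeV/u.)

1806 MeV

Mass of separated nucleons = 94(1.0078250) + 145(1.00866) = 94.7355500 + 146.25570 = 240.9912500 u
Mass defect Δm = 240.9912500 − 239.05216 = 1.9390900 u
E_B = 1.9390900 × 931.494 = 1806.25 MeV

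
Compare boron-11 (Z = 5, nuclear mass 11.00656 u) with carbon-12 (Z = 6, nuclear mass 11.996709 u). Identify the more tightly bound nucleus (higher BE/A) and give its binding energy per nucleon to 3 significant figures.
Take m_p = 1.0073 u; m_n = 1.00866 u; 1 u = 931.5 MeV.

boron-11: Σm = 5(1.0073) + 6(1.00866) = 11.08846 u; Δm = 0.08190 u; E_B = 76.290 MeV; E_B/A = 6.935 MeV
carbon-12: Σm = 6(1.0073) + 6(1.00866) = 12.09576 u; Δm = 0.099051 u; E_B = 92.266 MeV; E_B/A = 7.689 MeV
carbon-12 has the higher binding energy per nucleon, so it is the more tightly bound nucleus.

carbon-12; 7.69 MeV/nucleon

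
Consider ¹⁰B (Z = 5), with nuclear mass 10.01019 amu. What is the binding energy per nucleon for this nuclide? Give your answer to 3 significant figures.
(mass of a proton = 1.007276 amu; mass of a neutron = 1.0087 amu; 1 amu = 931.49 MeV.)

With 5 protons and 5 neutrons (A = 10):
Σm = 5·m_p + 5·m_n = 5.036380 + 5.0435 = 10.079880 amu
Δm = 10.079880 − 10.01019 = 0.069690 amu
E_B = 0.069690 × 931.49 = 64.9155 MeV
Dividing by A = 10 gives 6.492 MeV per nucleon.

6.49 MeV/nucleon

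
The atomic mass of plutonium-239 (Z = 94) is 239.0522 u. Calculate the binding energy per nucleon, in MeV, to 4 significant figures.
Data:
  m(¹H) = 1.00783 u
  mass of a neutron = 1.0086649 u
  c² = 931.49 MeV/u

7.562 MeV/nucleon

Total constituent mass: 94 × 1.00783 + 145 × 1.0086649 = 240.9924305 u
Δm = 240.9924305 − 239.0522 = 1.9402305 u
Converting to energy: 1.9402305 u × 931.49 MeV/u = 1807.31 MeV
Per nucleon: 1807.31 / 239 = 7.562 MeV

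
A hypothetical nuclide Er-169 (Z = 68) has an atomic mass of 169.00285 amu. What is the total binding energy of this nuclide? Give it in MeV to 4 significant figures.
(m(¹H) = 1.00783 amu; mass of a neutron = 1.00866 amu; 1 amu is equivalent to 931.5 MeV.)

With 68 protons and 101 neutrons (A = 169):
Total constituent mass: 68 × 1.00783 + 101 × 1.00866 = 170.40710 amu
Mass defect Δm = 170.40710 − 169.00285 = 1.40425 amu
Binding energy = Δm·c² = 1.40425 × 931.5 MeV/amu = 1308.06 MeV

1308 MeV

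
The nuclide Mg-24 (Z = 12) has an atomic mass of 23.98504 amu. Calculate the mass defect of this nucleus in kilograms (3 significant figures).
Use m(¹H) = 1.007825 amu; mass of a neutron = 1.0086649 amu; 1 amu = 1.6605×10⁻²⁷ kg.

3.53e-28 kg

The nucleus contains 12 protons and 24 − 12 = 12 neutrons.
Σm = 12·m(¹H) + 12·m_n = 12.093900 + 12.1039788 = 24.1978788 amu
Δm = 24.1978788 − 23.98504 = 0.2128388 amu
In SI units: 0.2128388 amu × 1.6605×10⁻²⁷ kg/amu = 3.5342e-28 kg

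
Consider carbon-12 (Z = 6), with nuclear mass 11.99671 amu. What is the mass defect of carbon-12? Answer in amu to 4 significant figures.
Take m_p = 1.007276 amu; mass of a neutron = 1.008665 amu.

0.09894 amu

Z = 6, so N = A − Z = 12 − 6 = 6.
Total constituent mass: 6 × 1.007276 + 6 × 1.008665 = 12.095646 amu
The mass defect is 12.095646 − 11.99671 = 0.098936 amu.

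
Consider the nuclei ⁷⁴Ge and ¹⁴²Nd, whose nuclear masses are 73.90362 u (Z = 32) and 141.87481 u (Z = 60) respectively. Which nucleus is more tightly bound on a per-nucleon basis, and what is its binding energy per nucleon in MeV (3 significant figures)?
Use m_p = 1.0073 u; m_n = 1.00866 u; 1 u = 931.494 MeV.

⁷⁴Ge; 8.73 MeV/nucleon

⁷⁴Ge: Σm = 32(1.0073) + 42(1.00866) = 74.59732 u; Δm = 0.69370 u; E_B = 646.18 MeV; E_B/A = 8.732 MeV
¹⁴²Nd: Σm = 60(1.0073) + 82(1.00866) = 143.14812 u; Δm = 1.27331 u; E_B = 1186.1 MeV; E_B/A = 8.353 MeV
⁷⁴Ge has the higher binding energy per nucleon, so it is the more tightly bound nucleus.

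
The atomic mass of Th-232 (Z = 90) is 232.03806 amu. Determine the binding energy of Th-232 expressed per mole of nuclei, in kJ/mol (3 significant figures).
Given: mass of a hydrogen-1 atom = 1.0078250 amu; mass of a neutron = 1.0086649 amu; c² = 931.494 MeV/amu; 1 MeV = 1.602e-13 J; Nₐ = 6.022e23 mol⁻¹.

Σm = 90·m(¹H) + 142·m_n = 90.7042500 + 143.2304158 = 233.9346658 amu
The mass defect is 233.9346658 − 232.03806 = 1.8966058 amu.
Converting to energy: 1.8966058 amu × 931.494 MeV/amu = 1766.68 MeV
Per nucleus in joules: 1766.68 MeV × 1.602e-13 J/MeV = 2.8302e-10 J
Per mole: 2.8302e-10 J × 6.022e23 mol⁻¹ = 1.7043e+14 J/mol

1.70e+11 kJ/mol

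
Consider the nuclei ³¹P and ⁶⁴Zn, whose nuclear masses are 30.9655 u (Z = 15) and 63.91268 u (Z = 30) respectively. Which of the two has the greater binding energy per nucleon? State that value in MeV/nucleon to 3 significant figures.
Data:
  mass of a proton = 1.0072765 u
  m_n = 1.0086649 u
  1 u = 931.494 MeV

³¹P: Σm = 15(1.0072765) + 16(1.0086649) = 31.2477859 u; Δm = 0.2822859 u; E_B = 262.95 MeV; E_B/A = 8.482 MeV
⁶⁴Zn: Σm = 30(1.0072765) + 34(1.0086649) = 64.5129016 u; Δm = 0.6002216 u; E_B = 559.10 MeV; E_B/A = 8.736 MeV
⁶⁴Zn has the higher binding energy per nucleon, so it is the more tightly bound nucleus.

⁶⁴Zn; 8.74 MeV/nucleon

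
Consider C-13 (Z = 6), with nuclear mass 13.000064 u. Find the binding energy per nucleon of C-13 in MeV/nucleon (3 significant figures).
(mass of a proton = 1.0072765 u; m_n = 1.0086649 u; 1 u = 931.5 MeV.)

7.47 MeV/nucleon

With 6 protons and 7 neutrons (A = 13):
Σm = 6·m_p + 7·m_n = 6.0436590 + 7.0606543 = 13.1043133 u
The mass defect is 13.1043133 − 13.000064 = 0.1042493 u.
Converting to energy: 0.1042493 u × 931.5 MeV/u = 97.1082 MeV
Dividing by A = 13 gives 7.470 MeV per nucleon.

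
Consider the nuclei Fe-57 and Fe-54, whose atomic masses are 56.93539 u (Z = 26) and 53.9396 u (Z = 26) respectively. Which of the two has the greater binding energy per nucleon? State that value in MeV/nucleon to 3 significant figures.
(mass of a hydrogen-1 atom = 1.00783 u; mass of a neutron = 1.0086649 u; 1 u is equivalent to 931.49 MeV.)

Fe-57; 8.77 MeV/nucleon

Fe-57: Σm = 26(1.00783) + 31(1.0086649) = 57.4721919 u; Δm = 0.5368019 u; E_B = 500.03 MeV; E_B/A = 8.772 MeV
Fe-54: Σm = 26(1.00783) + 28(1.0086649) = 54.4461972 u; Δm = 0.5065972 u; E_B = 471.89 MeV; E_B/A = 8.739 MeV
Fe-57 has the higher binding energy per nucleon, so it is the more tightly bound nucleus.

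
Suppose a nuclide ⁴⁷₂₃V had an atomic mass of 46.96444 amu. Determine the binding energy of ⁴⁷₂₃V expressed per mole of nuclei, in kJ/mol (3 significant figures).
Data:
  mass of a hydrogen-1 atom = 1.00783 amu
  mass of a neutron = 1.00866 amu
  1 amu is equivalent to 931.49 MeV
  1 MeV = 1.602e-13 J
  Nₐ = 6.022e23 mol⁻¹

Σm = 23·m(¹H) + 24·m_n = 23.18009 + 24.20784 = 47.38793 amu
The mass defect is 47.38793 − 46.96444 = 0.42349 amu.
Binding energy = Δm·c² = 0.42349 × 931.49 MeV/amu = 394.477 MeV
Per nucleus in joules: 394.477 MeV × 1.602e-13 J/MeV = 6.3195e-11 J
Per mole: 6.3195e-11 J × 6.022e23 mol⁻¹ = 3.8056e+13 J/mol

3.81e+10 kJ/mol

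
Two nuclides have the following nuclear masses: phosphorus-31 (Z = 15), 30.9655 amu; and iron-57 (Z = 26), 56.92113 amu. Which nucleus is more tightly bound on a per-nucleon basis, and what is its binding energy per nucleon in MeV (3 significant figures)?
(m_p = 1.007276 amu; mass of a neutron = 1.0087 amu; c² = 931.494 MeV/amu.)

phosphorus-31: Σm = 15(1.007276) + 16(1.0087) = 31.248340 amu; Δm = 0.282840 amu; E_B = 263.46 MeV; E_B/A = 8.499 MeV
iron-57: Σm = 26(1.007276) + 31(1.0087) = 57.458876 amu; Δm = 0.537746 amu; E_B = 500.91 MeV; E_B/A = 8.788 MeV
iron-57 has the higher binding energy per nucleon, so it is the more tightly bound nucleus.

iron-57; 8.79 MeV/nucleon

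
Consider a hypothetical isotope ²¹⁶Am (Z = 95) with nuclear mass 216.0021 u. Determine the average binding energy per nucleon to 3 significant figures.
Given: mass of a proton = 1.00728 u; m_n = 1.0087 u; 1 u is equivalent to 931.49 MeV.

Σm = 95·m_p + 121·m_n = 95.69160 + 122.0527 = 217.74430 u
Δm = 217.74430 − 216.0021 = 1.74220 u
E_B = 1.74220 × 931.49 = 1622.84 MeV
BE/A = 1622.84 MeV / 216 = 7.513 MeV/nucleon

7.51 MeV/nucleon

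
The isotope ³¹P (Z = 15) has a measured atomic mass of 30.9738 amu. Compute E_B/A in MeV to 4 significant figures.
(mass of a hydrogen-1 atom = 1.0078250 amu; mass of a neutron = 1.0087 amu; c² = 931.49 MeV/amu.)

Total constituent mass: 15 × 1.0078250 + 16 × 1.0087 = 31.2565750 amu
Δm = 31.2565750 − 30.9738 = 0.2827750 amu
E_B = 0.2827750 × 931.49 = 263.402 MeV
BE/A = 263.402 MeV / 31 = 8.497 MeV/nucleon

8.497 MeV/nucleon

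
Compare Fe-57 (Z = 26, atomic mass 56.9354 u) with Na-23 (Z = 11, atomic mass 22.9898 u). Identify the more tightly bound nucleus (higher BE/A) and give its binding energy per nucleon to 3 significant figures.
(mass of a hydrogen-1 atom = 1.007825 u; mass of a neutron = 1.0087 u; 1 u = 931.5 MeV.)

Fe-57: Σm = 26(1.007825) + 31(1.0087) = 57.473150 u; Δm = 0.537750 u; E_B = 500.91 MeV; E_B/A = 8.788 MeV
Na-23: Σm = 11(1.007825) + 12(1.0087) = 23.190475 u; Δm = 0.200675 u; E_B = 186.93 MeV; E_B/A = 8.127 MeV
Fe-57 has the higher binding energy per nucleon, so it is the more tightly bound nucleus.

Fe-57; 8.79 MeV/nucleon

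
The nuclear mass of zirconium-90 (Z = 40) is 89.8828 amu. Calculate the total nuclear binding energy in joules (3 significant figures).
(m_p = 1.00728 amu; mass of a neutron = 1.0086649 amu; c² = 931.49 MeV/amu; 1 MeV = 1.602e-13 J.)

The nucleus contains 40 protons and 90 − 40 = 50 neutrons.
Total constituent mass: 40 × 1.00728 + 50 × 1.0086649 = 90.7244450 amu
Δm = 90.7244450 − 89.8828 = 0.8416450 amu
Converting to energy: 0.8416450 amu × 931.49 MeV/amu = 783.984 MeV
In joules: 783.984 MeV × 1.602e-13 J/MeV = 1.2559e-10 J

1.26e-10 J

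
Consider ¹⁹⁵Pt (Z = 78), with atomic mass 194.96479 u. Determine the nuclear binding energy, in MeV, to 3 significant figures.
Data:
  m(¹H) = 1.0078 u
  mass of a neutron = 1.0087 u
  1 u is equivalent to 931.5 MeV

1550 MeV

With 78 protons and 117 neutrons (A = 195):
Total constituent mass: 78 × 1.0078 + 117 × 1.0087 = 196.6263 u
Mass defect Δm = 196.6263 − 194.96479 = 1.66151 u
Converting to energy: 1.66151 u × 931.5 MeV/u = 1547.70 MeV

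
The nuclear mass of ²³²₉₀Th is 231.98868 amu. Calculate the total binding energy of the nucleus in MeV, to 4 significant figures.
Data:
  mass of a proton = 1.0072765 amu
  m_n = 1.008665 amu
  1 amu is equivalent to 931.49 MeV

1767 MeV

Z = 90, so N = A − Z = 232 − 90 = 142.
Mass of separated nucleons = 90(1.0072765) + 142(1.008665) = 90.6548850 + 143.230430 = 233.8853150 amu
The mass defect is 233.8853150 − 231.98868 = 1.8966350 amu.
E_B = 1.8966350 × 931.49 = 1766.70 MeV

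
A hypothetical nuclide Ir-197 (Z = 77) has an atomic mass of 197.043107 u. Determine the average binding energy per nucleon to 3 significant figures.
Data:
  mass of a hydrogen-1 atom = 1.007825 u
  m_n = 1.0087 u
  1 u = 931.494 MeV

7.58 MeV/nucleon

Total constituent mass: 77 × 1.007825 + 120 × 1.0087 = 198.646525 u
The mass defect is 198.646525 − 197.043107 = 1.603418 u.
Binding energy = Δm·c² = 1.603418 × 931.494 MeV/u = 1493.57 MeV
BE/A = 1493.57 MeV / 197 = 7.582 MeV/nucleon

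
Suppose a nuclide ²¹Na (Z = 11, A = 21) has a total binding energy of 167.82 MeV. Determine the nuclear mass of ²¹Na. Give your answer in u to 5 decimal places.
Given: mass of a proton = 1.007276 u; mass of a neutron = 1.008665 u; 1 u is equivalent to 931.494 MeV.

20.98652 u

Mass defect = 167.82 MeV / (931.494 MeV/u) = 0.1801622 u
Constituent mass = 11(1.007276) + 10(1.008665) = 21.166686 u
Nuclear mass = 21.166686 − 0.1801622 = 20.9865238 u ≈ 20.98652 u (to 5 decimal places)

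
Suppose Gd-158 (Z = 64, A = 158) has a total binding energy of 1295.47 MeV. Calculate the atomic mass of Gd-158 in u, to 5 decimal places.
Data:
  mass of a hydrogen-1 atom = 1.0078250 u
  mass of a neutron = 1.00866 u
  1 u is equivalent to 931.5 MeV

Mass defect = 1295.47 MeV / (931.5 MeV/u) = 1.3907354 u
Constituent mass = 64(1.0078250) + 94(1.00866) = 159.3148400 u
Atomic mass = 159.3148400 − 1.3907354 = 157.9241046 u ≈ 157.92410 u (to 5 decimal places)

157.92410 u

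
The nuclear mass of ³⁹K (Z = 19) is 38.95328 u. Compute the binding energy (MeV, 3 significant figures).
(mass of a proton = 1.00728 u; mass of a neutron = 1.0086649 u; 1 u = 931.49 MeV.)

The nucleus contains 19 protons and 39 − 19 = 20 neutrons.
Σm = 19·m_p + 20·m_n = 19.13832 + 20.1732980 = 39.3116180 u
Mass defect Δm = 39.3116180 − 38.95328 = 0.3583380 u
Binding energy = Δm·c² = 0.3583380 × 931.49 MeV/u = 333.788 MeV

334 MeV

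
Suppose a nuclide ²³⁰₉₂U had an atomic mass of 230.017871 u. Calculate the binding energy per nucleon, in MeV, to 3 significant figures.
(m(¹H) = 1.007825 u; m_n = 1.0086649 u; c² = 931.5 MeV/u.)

7.69 MeV/nucleon

The nucleus contains 92 protons and 230 − 92 = 138 neutrons.
Σm = 92·m(¹H) + 138·m_n = 92.719900 + 139.1957562 = 231.9156562 u
The mass defect is 231.9156562 − 230.017871 = 1.8977852 u.
Converting to energy: 1.8977852 u × 931.5 MeV/u = 1767.79 MeV
BE/A = 1767.79 MeV / 230 = 7.686 MeV/nucleon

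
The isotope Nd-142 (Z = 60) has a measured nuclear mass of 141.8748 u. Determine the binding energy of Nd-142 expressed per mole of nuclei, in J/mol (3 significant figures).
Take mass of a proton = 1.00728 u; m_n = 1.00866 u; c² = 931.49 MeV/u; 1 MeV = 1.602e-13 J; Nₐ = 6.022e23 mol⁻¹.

Z = 60, so N = A − Z = 142 − 60 = 82.
Σm = 60·m_p + 82·m_n = 60.43680 + 82.71012 = 143.14692 u
Δm = 143.14692 − 141.8748 = 1.27212 u
E_B = 1.27212 × 931.49 = 1184.97 MeV
Per nucleus in joules: 1184.97 MeV × 1.602e-13 J/MeV = 1.8983e-10 J
Per mole: 1.8983e-10 J × 6.022e23 mol⁻¹ = 1.1432e+14 J/mol

1.14e+14 J/mol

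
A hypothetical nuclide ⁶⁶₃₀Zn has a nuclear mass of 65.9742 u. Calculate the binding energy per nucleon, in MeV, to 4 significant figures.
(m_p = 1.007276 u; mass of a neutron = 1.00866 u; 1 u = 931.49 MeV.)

The nucleus contains 30 protons and 66 − 30 = 36 neutrons.
Σm = 30·m_p + 36·m_n = 30.218280 + 36.31176 = 66.530040 u
Δm = 66.530040 − 65.9742 = 0.555840 u
E_B = 0.555840 × 931.49 = 517.759 MeV
BE/A = 517.759 MeV / 66 = 7.845 MeV/nucleon

7.845 MeV/nucleon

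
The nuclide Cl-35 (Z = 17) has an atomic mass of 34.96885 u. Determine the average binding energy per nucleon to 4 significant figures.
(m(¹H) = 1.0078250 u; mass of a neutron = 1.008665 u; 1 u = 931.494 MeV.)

With 17 protons and 18 neutrons (A = 35):
Mass of separated nucleons = 17(1.0078250) + 18(1.008665) = 17.1330250 + 18.155970 = 35.2889950 u
Mass defect Δm = 35.2889950 − 34.96885 = 0.3201450 u
E_B = 0.3201450 × 931.494 = 298.213 MeV
BE/A = 298.213 MeV / 35 = 8.520 MeV/nucleon

8.520 MeV/nucleon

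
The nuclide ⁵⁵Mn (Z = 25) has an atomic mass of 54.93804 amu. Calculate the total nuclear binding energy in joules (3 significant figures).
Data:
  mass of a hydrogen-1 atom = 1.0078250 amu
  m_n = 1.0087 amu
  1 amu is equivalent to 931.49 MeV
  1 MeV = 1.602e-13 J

7.74e-11 J

With 25 protons and 30 neutrons (A = 55):
Σm = 25·m(¹H) + 30·m_n = 25.1956250 + 30.2610 = 55.4566250 amu
Mass defect Δm = 55.4566250 − 54.93804 = 0.5185850 amu
Binding energy = Δm·c² = 0.5185850 × 931.49 MeV/amu = 483.057 MeV
In joules: 483.057 MeV × 1.602e-13 J/MeV = 7.7386e-11 J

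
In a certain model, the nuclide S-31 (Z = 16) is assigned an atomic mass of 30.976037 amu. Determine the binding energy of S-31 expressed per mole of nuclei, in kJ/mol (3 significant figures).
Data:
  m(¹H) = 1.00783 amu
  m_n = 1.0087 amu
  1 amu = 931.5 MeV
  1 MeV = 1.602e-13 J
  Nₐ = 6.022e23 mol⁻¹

2.51e+10 kJ/mol

Mass of separated nucleons = 16(1.00783) + 15(1.0087) = 16.12528 + 15.1305 = 31.25578 amu
The mass defect is 31.25578 − 30.976037 = 0.279743 amu.
Binding energy = Δm·c² = 0.279743 × 931.5 MeV/amu = 260.581 MeV
Per nucleus in joules: 260.581 MeV × 1.602e-13 J/MeV = 4.1745e-11 J
Per mole: 4.1745e-11 J × 6.022e23 mol⁻¹ = 2.5139e+13 J/mol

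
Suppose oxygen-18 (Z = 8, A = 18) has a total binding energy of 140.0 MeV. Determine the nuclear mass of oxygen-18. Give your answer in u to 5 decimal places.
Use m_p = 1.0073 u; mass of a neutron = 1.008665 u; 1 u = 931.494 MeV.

Mass defect = 140.0 MeV / (931.494 MeV/u) = 0.1502962 u
Constituent mass = 8(1.0073) + 10(1.008665) = 18.145050 u
Nuclear mass = 18.145050 − 0.1502962 = 17.9947538 u ≈ 17.99475 u (to 5 decimal places)

17.99475 u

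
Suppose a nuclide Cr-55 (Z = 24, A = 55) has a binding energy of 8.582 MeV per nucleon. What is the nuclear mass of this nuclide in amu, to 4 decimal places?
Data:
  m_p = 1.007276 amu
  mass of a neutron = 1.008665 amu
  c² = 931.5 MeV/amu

54.9365 amu

Total binding energy = 55 × 8.582 = 472.010 MeV
Mass defect = 472.010 MeV / (931.5 MeV/amu) = 0.506720 amu
Constituent mass = 24(1.007276) + 31(1.008665) = 55.443239 amu
Nuclear mass = 55.443239 − 0.506720 = 54.936519 amu ≈ 54.9365 amu (to 4 decimal places)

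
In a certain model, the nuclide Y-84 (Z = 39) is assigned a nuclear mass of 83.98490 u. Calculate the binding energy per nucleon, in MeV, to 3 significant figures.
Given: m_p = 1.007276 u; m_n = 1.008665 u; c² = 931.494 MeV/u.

With 39 protons and 45 neutrons (A = 84):
Σm = 39·m_p + 45·m_n = 39.283764 + 45.389925 = 84.673689 u
The mass defect is 84.673689 − 83.98490 = 0.688789 u.
Converting to energy: 0.688789 u × 931.494 MeV/u = 641.603 MeV
Dividing by A = 84 gives 7.638 MeV per nucleon.

7.64 MeV/nucleon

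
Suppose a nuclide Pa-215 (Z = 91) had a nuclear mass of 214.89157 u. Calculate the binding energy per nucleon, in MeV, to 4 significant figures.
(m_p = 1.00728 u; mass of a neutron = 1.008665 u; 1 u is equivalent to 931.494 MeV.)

7.995 MeV/nucleon

Z = 91, so N = A − Z = 215 − 91 = 124.
Σm = 91·m_p + 124·m_n = 91.66248 + 125.074460 = 216.736940 u
Δm = 216.736940 − 214.89157 = 1.845370 u
Converting to energy: 1.845370 u × 931.494 MeV/u = 1718.95 MeV
BE/A = 1718.95 MeV / 215 = 7.995 MeV/nucleon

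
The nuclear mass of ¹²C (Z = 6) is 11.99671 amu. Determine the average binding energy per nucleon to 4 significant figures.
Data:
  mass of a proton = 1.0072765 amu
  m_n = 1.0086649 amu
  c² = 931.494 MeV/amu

With 6 protons and 6 neutrons (A = 12):
Total constituent mass: 6 × 1.0072765 + 6 × 1.0086649 = 12.0956484 amu
The mass defect is 12.0956484 − 11.99671 = 0.0989384 amu.
Converting to energy: 0.0989384 amu × 931.494 MeV/amu = 92.1605 MeV
BE/A = 92.1605 MeV / 12 = 7.680 MeV/nucleon

7.680 MeV/nucleon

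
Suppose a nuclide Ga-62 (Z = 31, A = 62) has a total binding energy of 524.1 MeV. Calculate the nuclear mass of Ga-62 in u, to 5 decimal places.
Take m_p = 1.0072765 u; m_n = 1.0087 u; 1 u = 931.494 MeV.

Mass defect = 524.1 MeV / (931.494 MeV/u) = 0.5626445 u
Constituent mass = 31(1.0072765) + 31(1.0087) = 62.4952715 u
Nuclear mass = 62.4952715 − 0.5626445 = 61.9326270 u ≈ 61.93263 u (to 5 decimal places)

61.93263 u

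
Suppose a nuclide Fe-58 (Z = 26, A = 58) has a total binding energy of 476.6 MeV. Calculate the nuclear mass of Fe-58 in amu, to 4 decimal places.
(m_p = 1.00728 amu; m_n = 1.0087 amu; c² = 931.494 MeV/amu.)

57.9560 amu

Mass defect = 476.6 MeV / (931.494 MeV/amu) = 0.511651 amu
Constituent mass = 26(1.00728) + 32(1.0087) = 58.46768 amu
Nuclear mass = 58.46768 − 0.511651 = 57.956029 amu ≈ 57.9560 amu (to 4 decimal places)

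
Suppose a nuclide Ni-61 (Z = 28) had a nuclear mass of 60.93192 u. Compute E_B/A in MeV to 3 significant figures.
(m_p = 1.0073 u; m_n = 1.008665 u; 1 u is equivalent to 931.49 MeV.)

Total constituent mass: 28 × 1.0073 + 33 × 1.008665 = 61.490345 u
Mass defect Δm = 61.490345 − 60.93192 = 0.558425 u
E_B = 0.558425 × 931.49 = 520.167 MeV
Per nucleon: 520.167 / 61 = 8.527 MeV

8.53 MeV/nucleon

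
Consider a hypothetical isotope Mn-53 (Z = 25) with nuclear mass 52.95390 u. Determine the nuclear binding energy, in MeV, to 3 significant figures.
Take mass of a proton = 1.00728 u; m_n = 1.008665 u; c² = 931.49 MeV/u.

With 25 protons and 28 neutrons (A = 53):
Σm = 25·m_p + 28·m_n = 25.18200 + 28.242620 = 53.424620 u
The mass defect is 53.424620 − 52.95390 = 0.470720 u.
Binding energy = Δm·c² = 0.470720 × 931.49 MeV/u = 438.471 MeV

438 MeV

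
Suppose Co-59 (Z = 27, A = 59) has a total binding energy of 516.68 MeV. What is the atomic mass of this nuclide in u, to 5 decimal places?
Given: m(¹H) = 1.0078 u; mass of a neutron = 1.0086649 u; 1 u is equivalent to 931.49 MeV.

Mass defect = 516.68 MeV / (931.49 MeV/u) = 0.5546812 u
Constituent mass = 27(1.0078) + 32(1.0086649) = 59.4878768 u
Atomic mass = 59.4878768 − 0.5546812 = 58.9331956 u ≈ 58.93320 u (to 5 decimal places)

58.93320 u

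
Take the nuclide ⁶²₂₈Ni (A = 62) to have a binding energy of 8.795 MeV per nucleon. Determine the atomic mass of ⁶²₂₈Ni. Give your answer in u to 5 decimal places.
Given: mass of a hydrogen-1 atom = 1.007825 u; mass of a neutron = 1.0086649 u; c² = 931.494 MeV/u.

61.92831 u

Total binding energy = 62 × 8.795 = 545.290 MeV
Mass defect = 545.290 MeV / (931.494 MeV/u) = 0.5853929 u
Constituent mass = 28(1.007825) + 34(1.0086649) = 62.5137066 u
Atomic mass = 62.5137066 − 0.5853929 = 61.9283137 u ≈ 61.92831 u (to 5 decimal places)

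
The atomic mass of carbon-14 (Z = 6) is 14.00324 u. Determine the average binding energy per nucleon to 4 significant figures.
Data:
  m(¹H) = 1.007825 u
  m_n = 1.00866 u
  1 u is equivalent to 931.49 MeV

7.518 MeV/nucleon

The nucleus contains 6 protons and 14 − 6 = 8 neutrons.
Σm = 6·m(¹H) + 8·m_n = 6.046950 + 8.06928 = 14.116230 u
Δm = 14.116230 − 14.00324 = 0.112990 u
Binding energy = Δm·c² = 0.112990 × 931.49 MeV/u = 105.249 MeV
Per nucleon: 105.249 / 14 = 7.518 MeV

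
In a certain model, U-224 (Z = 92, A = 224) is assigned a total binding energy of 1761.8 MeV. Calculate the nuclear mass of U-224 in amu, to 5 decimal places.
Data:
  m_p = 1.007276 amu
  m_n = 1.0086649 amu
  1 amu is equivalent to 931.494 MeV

223.92179 amu

Mass defect = 1761.8 MeV / (931.494 MeV/amu) = 1.8913702 amu
Constituent mass = 92(1.007276) + 132(1.0086649) = 225.8131588 amu
Nuclear mass = 225.8131588 − 1.8913702 = 223.9217886 amu ≈ 223.92179 amu (to 5 decimal places)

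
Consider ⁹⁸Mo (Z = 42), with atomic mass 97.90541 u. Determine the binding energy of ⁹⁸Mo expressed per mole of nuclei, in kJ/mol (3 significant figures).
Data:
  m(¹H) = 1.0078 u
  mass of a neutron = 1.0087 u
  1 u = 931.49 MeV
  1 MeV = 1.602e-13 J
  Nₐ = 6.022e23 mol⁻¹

8.17e+10 kJ/mol

Σm = 42·m(¹H) + 56·m_n = 42.3276 + 56.4872 = 98.8148 u
The mass defect is 98.8148 − 97.90541 = 0.90939 u.
E_B = 0.90939 × 931.49 = 847.088 MeV
Per nucleus in joules: 847.088 MeV × 1.602e-13 J/MeV = 1.3570e-10 J
Per mole: 1.3570e-10 J × 6.022e23 mol⁻¹ = 8.1719e+13 J/mol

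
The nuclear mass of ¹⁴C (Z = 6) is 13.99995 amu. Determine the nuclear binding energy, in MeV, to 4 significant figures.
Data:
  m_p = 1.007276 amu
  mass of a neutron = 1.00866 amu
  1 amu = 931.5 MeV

105.2 MeV

The nucleus contains 6 protons and 14 − 6 = 8 neutrons.
Mass of separated nucleons = 6(1.007276) + 8(1.00866) = 6.043656 + 8.06928 = 14.112936 amu
Mass defect Δm = 14.112936 − 13.99995 = 0.112986 amu
E_B = 0.112986 × 931.5 = 105.246 MeV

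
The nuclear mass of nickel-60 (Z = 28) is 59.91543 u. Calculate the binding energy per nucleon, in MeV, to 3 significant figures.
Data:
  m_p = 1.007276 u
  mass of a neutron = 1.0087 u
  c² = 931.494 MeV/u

8.80 MeV/nucleon

Σm = 28·m_p + 32·m_n = 28.203728 + 32.2784 = 60.482128 u
The mass defect is 60.482128 − 59.91543 = 0.566698 u.
Binding energy = Δm·c² = 0.566698 × 931.494 MeV/u = 527.876 MeV
BE/A = 527.876 MeV / 60 = 8.798 MeV/nucleon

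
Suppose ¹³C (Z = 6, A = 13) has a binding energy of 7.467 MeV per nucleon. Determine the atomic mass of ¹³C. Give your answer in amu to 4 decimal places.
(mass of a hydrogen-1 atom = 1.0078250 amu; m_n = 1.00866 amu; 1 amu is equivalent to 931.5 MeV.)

Total binding energy = 13 × 7.467 = 97.071 MeV
Mass defect = 97.071 MeV / (931.5 MeV/amu) = 0.104209 amu
Constituent mass = 6(1.0078250) + 7(1.00866) = 13.1075700 amu
Atomic mass = 13.1075700 − 0.104209 = 13.0033610 amu ≈ 13.0034 amu (to 4 decimal places)

13.0034 amu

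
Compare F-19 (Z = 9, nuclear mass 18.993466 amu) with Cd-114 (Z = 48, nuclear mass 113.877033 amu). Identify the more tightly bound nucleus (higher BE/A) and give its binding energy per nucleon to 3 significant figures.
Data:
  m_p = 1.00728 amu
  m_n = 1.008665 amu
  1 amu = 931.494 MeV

Cd-114; 8.53 MeV/nucleon

F-19: Σm = 9(1.00728) + 10(1.008665) = 19.152170 amu; Δm = 0.158704 amu; E_B = 147.83 MeV; E_B/A = 7.781 MeV
Cd-114: Σm = 48(1.00728) + 66(1.008665) = 114.921330 amu; Δm = 1.044297 amu; E_B = 972.76 MeV; E_B/A = 8.533 MeV
Cd-114 has the higher binding energy per nucleon, so it is the more tightly bound nucleus.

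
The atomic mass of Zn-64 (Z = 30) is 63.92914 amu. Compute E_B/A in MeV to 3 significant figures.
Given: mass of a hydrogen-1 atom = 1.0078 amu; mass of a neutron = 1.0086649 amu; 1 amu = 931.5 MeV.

8.73 MeV/nucleon

Z = 30, so N = A − Z = 64 − 30 = 34.
Σm = 30·m(¹H) + 34·m_n = 30.2340 + 34.2946066 = 64.5286066 amu
The mass defect is 64.5286066 − 63.92914 = 0.5994666 amu.
Converting to energy: 0.5994666 amu × 931.5 MeV/amu = 558.403 MeV
Per nucleon: 558.403 / 64 = 8.725 MeV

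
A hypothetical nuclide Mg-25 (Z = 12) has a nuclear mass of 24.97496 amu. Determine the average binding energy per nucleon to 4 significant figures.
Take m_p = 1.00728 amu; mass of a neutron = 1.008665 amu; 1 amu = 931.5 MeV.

Total constituent mass: 12 × 1.00728 + 13 × 1.008665 = 25.200005 amu
Δm = 25.200005 − 24.97496 = 0.225045 amu
E_B = 0.225045 × 931.5 = 209.629 MeV
Dividing by A = 25 gives 8.385 MeV per nucleon.

8.385 MeV/nucleon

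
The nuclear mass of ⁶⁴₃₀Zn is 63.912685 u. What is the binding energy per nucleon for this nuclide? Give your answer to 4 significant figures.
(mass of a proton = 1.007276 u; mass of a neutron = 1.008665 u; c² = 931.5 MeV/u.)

Z = 30, so N = A − Z = 64 − 30 = 34.
Mass of separated nucleons = 30(1.007276) + 34(1.008665) = 30.218280 + 34.294610 = 64.512890 u
Mass defect Δm = 64.512890 − 63.912685 = 0.600205 u
Binding energy = Δm·c² = 0.600205 × 931.5 MeV/u = 559.091 MeV
Dividing by A = 64 gives 8.736 MeV per nucleon.

8.736 MeV/nucleon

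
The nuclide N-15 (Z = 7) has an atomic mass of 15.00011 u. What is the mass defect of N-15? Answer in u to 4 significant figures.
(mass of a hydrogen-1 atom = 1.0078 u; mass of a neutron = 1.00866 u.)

0.1238 u

Z = 7, so N = A − Z = 15 − 7 = 8.
Σm = 7·m(¹H) + 8·m_n = 7.0546 + 8.06928 = 15.12388 u
Δm = 15.12388 − 15.00011 = 0.12377 u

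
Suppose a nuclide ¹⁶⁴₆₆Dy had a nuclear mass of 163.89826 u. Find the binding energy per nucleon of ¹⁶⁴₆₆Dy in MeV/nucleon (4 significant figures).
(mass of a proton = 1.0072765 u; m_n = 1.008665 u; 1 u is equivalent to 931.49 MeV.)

8.129 MeV/nucleon

Z = 66, so N = A − Z = 164 − 66 = 98.
Total constituent mass: 66 × 1.0072765 + 98 × 1.008665 = 165.3294190 u
Mass defect Δm = 165.3294190 − 163.89826 = 1.4311590 u
Converting to energy: 1.4311590 u × 931.49 MeV/u = 1333.11 MeV
Per nucleon: 1333.11 / 164 = 8.129 MeV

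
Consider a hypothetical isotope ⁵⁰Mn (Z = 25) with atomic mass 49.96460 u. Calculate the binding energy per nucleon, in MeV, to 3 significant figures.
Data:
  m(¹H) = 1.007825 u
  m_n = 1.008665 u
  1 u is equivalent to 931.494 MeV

The nucleus contains 25 protons and 50 − 25 = 25 neutrons.
Total constituent mass: 25 × 1.007825 + 25 × 1.008665 = 50.412250 u
The mass defect is 50.412250 − 49.96460 = 0.447650 u.
E_B = 0.447650 × 931.494 = 416.983 MeV
Dividing by A = 50 gives 8.340 MeV per nucleon.

8.34 MeV/nucleon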